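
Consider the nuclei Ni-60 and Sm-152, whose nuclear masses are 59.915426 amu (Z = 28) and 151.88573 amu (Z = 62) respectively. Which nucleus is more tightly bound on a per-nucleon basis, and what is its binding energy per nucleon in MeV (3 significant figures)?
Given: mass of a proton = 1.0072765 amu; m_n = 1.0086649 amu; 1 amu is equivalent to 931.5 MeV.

Ni-60; 8.78 MeV/nucleon

Ni-60: Σm = 28(1.0072765) + 32(1.0086649) = 60.4810188 amu; Δm = 0.5655928 amu; E_B = 526.85 MeV; E_B/A = 8.781 MeV
Sm-152: Σm = 62(1.0072765) + 90(1.0086649) = 153.2309840 amu; Δm = 1.3452540 amu; E_B = 1253.1 MeV; E_B/A = 8.244 MeV
Ni-60 has the higher binding energy per nucleon, so it is the more tightly bound nucleus.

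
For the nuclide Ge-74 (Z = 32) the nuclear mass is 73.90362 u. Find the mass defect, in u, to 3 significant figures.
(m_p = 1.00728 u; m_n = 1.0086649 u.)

Mass of separated nucleons = 32(1.00728) + 42(1.0086649) = 32.23296 + 42.3639258 = 74.5968858 u
Δm = 74.5968858 − 73.90362 = 0.6932658 u

0.693 u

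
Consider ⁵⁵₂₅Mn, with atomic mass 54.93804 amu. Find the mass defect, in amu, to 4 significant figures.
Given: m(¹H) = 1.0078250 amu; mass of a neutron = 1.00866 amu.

0.5174 amu

The nucleus contains 25 protons and 55 − 25 = 30 neutrons.
Σm = 25·m(¹H) + 30·m_n = 25.1956250 + 30.25980 = 55.4554250 amu
The mass defect is 55.4554250 − 54.93804 = 0.5173850 amu.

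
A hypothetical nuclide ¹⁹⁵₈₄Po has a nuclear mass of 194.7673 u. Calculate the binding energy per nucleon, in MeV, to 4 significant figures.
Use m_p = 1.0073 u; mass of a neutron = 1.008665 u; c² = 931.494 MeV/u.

8.635 MeV/nucleon

Σm = 84·m_p + 111·m_n = 84.6132 + 111.961815 = 196.575015 u
Δm = 196.575015 − 194.7673 = 1.807715 u
Converting to energy: 1.807715 u × 931.494 MeV/u = 1683.88 MeV
Per nucleon: 1683.88 / 195 = 8.635 MeV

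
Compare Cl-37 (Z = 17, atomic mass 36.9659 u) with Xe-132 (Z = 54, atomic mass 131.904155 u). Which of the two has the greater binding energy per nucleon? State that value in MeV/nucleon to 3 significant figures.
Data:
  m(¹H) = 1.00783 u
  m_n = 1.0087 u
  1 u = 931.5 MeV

Cl-37; 8.59 MeV/nucleon

Cl-37: Σm = 17(1.00783) + 20(1.0087) = 37.30711 u; Δm = 0.34121 u; E_B = 317.84 MeV; E_B/A = 8.590 MeV
Xe-132: Σm = 54(1.00783) + 78(1.0087) = 133.10142 u; Δm = 1.197265 u; E_B = 1115.3 MeV; E_B/A = 8.449 MeV
Cl-37 has the higher binding energy per nucleon, so it is the more tightly bound nucleus.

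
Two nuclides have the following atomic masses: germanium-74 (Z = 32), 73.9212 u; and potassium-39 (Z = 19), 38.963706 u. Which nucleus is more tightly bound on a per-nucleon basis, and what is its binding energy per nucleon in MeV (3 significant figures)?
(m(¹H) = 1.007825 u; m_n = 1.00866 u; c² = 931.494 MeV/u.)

germanium-74; 8.72 MeV/nucleon

germanium-74: Σm = 32(1.007825) + 42(1.00866) = 74.614120 u; Δm = 0.692920 u; E_B = 645.45 MeV; E_B/A = 8.722 MeV
potassium-39: Σm = 19(1.007825) + 20(1.00866) = 39.321875 u; Δm = 0.358169 u; E_B = 333.632 MeV; E_B/A = 8.5547 MeV
germanium-74 has the higher binding energy per nucleon, so it is the more tightly bound nucleus.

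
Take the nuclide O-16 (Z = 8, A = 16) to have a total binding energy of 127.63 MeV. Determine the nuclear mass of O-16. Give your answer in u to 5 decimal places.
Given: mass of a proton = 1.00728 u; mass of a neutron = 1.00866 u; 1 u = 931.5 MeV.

15.99050 u

Mass defect = 127.63 MeV / (931.5 MeV/u) = 0.1370156 u
Constituent mass = 8(1.00728) + 8(1.00866) = 16.12752 u
Nuclear mass = 16.12752 − 0.1370156 = 15.9905044 u ≈ 15.99050 u (to 5 decimal places)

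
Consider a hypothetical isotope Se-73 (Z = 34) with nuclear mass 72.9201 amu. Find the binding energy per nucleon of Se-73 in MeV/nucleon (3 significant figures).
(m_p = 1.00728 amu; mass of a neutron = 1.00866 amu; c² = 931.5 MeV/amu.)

8.49 MeV/nucleon

Total constituent mass: 34 × 1.00728 + 39 × 1.00866 = 73.58526 amu
Mass defect Δm = 73.58526 − 72.9201 = 0.66516 amu
E_B = 0.66516 × 931.5 = 619.597 MeV
Per nucleon: 619.597 / 73 = 8.488 MeV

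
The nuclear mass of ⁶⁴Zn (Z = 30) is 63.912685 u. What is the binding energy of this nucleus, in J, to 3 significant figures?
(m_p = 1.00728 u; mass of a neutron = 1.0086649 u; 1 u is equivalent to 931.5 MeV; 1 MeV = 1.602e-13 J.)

8.96e-11 J

Z = 30, so N = A − Z = 64 − 30 = 34.
Σm = 30·m_p + 34·m_n = 30.21840 + 34.2946066 = 64.5130066 u
The mass defect is 64.5130066 − 63.912685 = 0.6003216 u.
Binding energy = Δm·c² = 0.6003216 × 931.5 MeV/u = 559.200 MeV
In joules: 559.200 MeV × 1.602e-13 J/MeV = 8.9584e-11 J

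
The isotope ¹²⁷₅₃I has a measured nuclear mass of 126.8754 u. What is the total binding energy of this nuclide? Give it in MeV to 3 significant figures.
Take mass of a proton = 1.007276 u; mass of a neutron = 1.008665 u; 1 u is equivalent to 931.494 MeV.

Z = 53, so N = A − Z = 127 − 53 = 74.
Σm = 53·m_p + 74·m_n = 53.385628 + 74.641210 = 128.026838 u
Δm = 128.026838 − 126.8754 = 1.151438 u
Binding energy = Δm·c² = 1.151438 × 931.494 MeV/u = 1072.56 MeV

1070 MeV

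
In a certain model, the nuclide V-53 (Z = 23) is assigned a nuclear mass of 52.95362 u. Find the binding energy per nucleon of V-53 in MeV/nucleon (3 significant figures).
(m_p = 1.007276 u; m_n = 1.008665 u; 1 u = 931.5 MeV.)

Z = 23, so N = A − Z = 53 − 23 = 30.
Total constituent mass: 23 × 1.007276 + 30 × 1.008665 = 53.427298 u
Δm = 53.427298 − 52.95362 = 0.473678 u
Binding energy = Δm·c² = 0.473678 × 931.5 MeV/u = 441.231 MeV
Per nucleon: 441.231 / 53 = 8.325 MeV

8.33 MeV/nucleon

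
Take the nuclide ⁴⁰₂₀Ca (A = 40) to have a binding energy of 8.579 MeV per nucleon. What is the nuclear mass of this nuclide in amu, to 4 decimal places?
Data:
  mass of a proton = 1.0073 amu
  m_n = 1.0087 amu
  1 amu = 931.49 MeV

39.9516 amu

Total binding energy = 40 × 8.579 = 343.160 MeV
Mass defect = 343.160 MeV / (931.49 MeV/amu) = 0.368399 amu
Constituent mass = 20(1.0073) + 20(1.0087) = 40.3200 amu
Nuclear mass = 40.3200 − 0.368399 = 39.951601 amu ≈ 39.9516 amu (to 4 decimal places)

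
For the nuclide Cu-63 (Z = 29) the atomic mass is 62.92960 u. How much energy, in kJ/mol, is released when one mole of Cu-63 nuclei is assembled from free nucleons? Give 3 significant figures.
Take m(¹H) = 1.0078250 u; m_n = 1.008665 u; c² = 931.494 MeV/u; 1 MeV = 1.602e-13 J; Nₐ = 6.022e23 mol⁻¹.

5.32e+10 kJ/mol

Mass of separated nucleons = 29(1.0078250) + 34(1.008665) = 29.2269250 + 34.294610 = 63.5215350 u
Δm = 63.5215350 − 62.92960 = 0.5919350 u
Binding energy = Δm·c² = 0.5919350 × 931.494 MeV/u = 551.384 MeV
Per nucleus in joules: 551.384 MeV × 1.602e-13 J/MeV = 8.8332e-11 J
Per mole: 8.8332e-11 J × 6.022e23 mol⁻¹ = 5.3194e+13 J/mol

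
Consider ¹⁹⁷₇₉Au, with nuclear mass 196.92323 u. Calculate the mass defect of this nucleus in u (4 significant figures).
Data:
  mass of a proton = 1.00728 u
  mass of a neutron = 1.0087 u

Total constituent mass: 79 × 1.00728 + 118 × 1.0087 = 198.60172 u
The mass defect is 198.60172 − 196.92323 = 1.67849 u.

1.678 u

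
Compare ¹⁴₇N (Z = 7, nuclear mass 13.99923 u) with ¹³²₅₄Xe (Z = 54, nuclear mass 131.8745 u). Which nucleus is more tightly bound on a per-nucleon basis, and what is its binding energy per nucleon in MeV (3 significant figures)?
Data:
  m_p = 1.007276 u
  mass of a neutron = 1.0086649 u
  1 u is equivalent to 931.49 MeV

¹³²₅₄Xe; 8.43 MeV/nucleon

¹⁴₇N: Σm = 7(1.007276) + 7(1.0086649) = 14.1115863 u; Δm = 0.1123563 u; E_B = 104.66 MeV; E_B/A = 7.476 MeV
¹³²₅₄Xe: Σm = 54(1.007276) + 78(1.0086649) = 133.0687662 u; Δm = 1.1942662 u; E_B = 1112.45 MeV; E_B/A = 8.428 MeV
¹³²₅₄Xe has the higher binding energy per nucleon, so it is the more tightly bound nucleus.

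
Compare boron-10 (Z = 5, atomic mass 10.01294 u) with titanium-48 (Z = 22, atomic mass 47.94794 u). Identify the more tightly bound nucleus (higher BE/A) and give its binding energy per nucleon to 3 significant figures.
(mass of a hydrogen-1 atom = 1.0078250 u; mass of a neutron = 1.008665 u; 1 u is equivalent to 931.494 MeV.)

titanium-48; 8.72 MeV/nucleon

boron-10: Σm = 5(1.0078250) + 5(1.008665) = 10.0824500 u; Δm = 0.0695100 u; E_B = 64.748 MeV; E_B/A = 6.4748 MeV
titanium-48: Σm = 22(1.0078250) + 26(1.008665) = 48.3974400 u; Δm = 0.4495000 u; E_B = 418.71 MeV; E_B/A = 8.723 MeV
titanium-48 has the higher binding energy per nucleon, so it is the more tightly bound nucleus.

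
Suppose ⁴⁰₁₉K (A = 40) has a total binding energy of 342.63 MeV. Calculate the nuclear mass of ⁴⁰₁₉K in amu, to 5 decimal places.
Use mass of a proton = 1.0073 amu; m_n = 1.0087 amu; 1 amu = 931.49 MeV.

Mass defect = 342.63 MeV / (931.49 MeV/amu) = 0.3678300 amu
Constituent mass = 19(1.0073) + 21(1.0087) = 40.3214 amu
Nuclear mass = 40.3214 − 0.3678300 = 39.9535700 amu ≈ 39.95357 amu (to 5 decimal places)

39.95357 amu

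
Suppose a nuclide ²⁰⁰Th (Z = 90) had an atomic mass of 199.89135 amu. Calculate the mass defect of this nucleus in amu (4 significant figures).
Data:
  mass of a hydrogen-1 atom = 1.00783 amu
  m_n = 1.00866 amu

Mass of separated nucleons = 90(1.00783) + 110(1.00866) = 90.70470 + 110.95260 = 201.65730 amu
Δm = 201.65730 − 199.89135 = 1.76595 amu

1.766 amu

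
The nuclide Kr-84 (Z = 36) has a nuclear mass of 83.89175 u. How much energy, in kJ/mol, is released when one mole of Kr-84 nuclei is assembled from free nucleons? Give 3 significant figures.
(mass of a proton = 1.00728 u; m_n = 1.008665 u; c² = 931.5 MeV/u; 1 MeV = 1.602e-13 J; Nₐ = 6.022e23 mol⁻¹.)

The nucleus contains 36 protons and 84 − 36 = 48 neutrons.
Σm = 36·m_p + 48·m_n = 36.26208 + 48.415920 = 84.678000 u
The mass defect is 84.678000 − 83.89175 = 0.786250 u.
E_B = 0.786250 × 931.5 = 732.392 MeV
Per nucleus in joules: 732.392 MeV × 1.602e-13 J/MeV = 1.1733e-10 J
Per mole: 1.1733e-10 J × 6.022e23 mol⁻¹ = 7.0656e+13 J/mol

7.07e+10 kJ/mol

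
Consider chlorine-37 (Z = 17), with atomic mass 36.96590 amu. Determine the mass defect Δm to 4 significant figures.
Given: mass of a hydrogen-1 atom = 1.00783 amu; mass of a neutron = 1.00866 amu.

0.3404 amu

Z = 17, so N = A − Z = 37 − 17 = 20.
Total constituent mass: 17 × 1.00783 + 20 × 1.00866 = 37.30631 amu
Δm = 37.30631 − 36.96590 = 0.34041 amu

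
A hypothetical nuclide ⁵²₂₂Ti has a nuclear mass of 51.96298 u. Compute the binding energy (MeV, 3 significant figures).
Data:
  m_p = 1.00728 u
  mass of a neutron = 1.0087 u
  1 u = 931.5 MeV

427 MeV

The nucleus contains 22 protons and 52 − 22 = 30 neutrons.
Total constituent mass: 22 × 1.00728 + 30 × 1.0087 = 52.42116 u
Mass defect Δm = 52.42116 − 51.96298 = 0.45818 u
Converting to energy: 0.45818 u × 931.5 MeV/u = 426.795 MeV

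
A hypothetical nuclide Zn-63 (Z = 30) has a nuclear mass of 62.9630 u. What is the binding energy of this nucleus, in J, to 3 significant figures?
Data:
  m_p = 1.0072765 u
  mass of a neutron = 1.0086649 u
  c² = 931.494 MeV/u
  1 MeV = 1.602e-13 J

The nucleus contains 30 protons and 63 − 30 = 33 neutrons.
Total constituent mass: 30 × 1.0072765 + 33 × 1.0086649 = 63.5042367 u
Δm = 63.5042367 − 62.9630 = 0.5412367 u
Binding energy = Δm·c² = 0.5412367 × 931.494 MeV/u = 504.159 MeV
In joules: 504.159 MeV × 1.602e-13 J/MeV = 8.0766e-11 J

8.08e-11 J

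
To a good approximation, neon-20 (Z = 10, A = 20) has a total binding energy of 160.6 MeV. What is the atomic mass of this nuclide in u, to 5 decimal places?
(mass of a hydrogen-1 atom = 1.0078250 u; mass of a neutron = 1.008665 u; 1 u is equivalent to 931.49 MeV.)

19.99249 u

Mass defect = 160.6 MeV / (931.49 MeV/u) = 0.1724119 u
Constituent mass = 10(1.0078250) + 10(1.008665) = 20.1649000 u
Atomic mass = 20.1649000 − 0.1724119 = 19.9924881 u ≈ 19.99249 u (to 5 decimal places)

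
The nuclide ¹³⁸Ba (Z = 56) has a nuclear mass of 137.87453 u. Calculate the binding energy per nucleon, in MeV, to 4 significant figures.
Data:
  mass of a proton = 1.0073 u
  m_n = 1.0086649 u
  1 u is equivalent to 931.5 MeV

Σm = 56·m_p + 82·m_n = 56.4088 + 82.7105218 = 139.1193218 u
The mass defect is 139.1193218 − 137.87453 = 1.2447918 u.
Converting to energy: 1.2447918 u × 931.5 MeV/u = 1159.52 MeV
Dividing by A = 138 gives 8.402 MeV per nucleon.

8.402 MeV/nucleon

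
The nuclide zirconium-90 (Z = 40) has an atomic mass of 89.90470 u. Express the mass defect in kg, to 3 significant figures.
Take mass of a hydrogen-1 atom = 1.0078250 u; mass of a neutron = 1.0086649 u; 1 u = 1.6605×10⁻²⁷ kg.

1.40e-27 kg

With 40 protons and 50 neutrons (A = 90):
Σm = 40·m(¹H) + 50·m_n = 40.3130000 + 50.4332450 = 90.7462450 u
The mass defect is 90.7462450 − 89.90470 = 0.8415450 u.
In SI units: 0.8415450 u × 1.6605×10⁻²⁷ kg/u = 1.3974e-27 kg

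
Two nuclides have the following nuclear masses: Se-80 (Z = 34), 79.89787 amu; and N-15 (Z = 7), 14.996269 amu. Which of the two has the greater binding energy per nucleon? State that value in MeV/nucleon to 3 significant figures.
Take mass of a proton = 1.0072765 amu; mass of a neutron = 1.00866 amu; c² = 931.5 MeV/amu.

Se-80: Σm = 34(1.0072765) + 46(1.00866) = 80.6457610 amu; Δm = 0.7478910 amu; E_B = 696.66 MeV; E_B/A = 8.708 MeV
N-15: Σm = 7(1.0072765) + 8(1.00866) = 15.1202155 amu; Δm = 0.1239465 amu; E_B = 115.46 MeV; E_B/A = 7.697 MeV
Se-80 has the higher binding energy per nucleon, so it is the more tightly bound nucleus.

Se-80; 8.71 MeV/nucleon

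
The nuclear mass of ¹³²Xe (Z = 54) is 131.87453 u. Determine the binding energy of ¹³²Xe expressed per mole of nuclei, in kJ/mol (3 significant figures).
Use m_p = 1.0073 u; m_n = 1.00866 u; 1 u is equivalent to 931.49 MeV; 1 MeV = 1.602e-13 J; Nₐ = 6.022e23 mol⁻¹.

1.07e+11 kJ/mol

With 54 protons and 78 neutrons (A = 132):
Mass of separated nucleons = 54(1.0073) + 78(1.00866) = 54.3942 + 78.67548 = 133.06968 u
The mass defect is 133.06968 − 131.87453 = 1.19515 u.
E_B = 1.19515 × 931.49 = 1113.27 MeV
Per nucleus in joules: 1113.27 MeV × 1.602e-13 J/MeV = 1.7835e-10 J
Per mole: 1.7835e-10 J × 6.022e23 mol⁻¹ = 1.0740e+14 J/mol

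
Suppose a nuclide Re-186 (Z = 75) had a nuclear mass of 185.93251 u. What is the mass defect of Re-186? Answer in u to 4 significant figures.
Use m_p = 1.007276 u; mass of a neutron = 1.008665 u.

Z = 75, so N = A − Z = 186 − 75 = 111.
Total constituent mass: 75 × 1.007276 + 111 × 1.008665 = 187.507515 u
Δm = 187.507515 − 185.93251 = 1.575005 u

1.575 u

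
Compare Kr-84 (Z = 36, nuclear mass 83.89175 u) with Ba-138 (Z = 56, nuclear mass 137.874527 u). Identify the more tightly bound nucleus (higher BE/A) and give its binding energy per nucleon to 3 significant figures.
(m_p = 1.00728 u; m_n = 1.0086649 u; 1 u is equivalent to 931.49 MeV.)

Kr-84; 8.72 MeV/nucleon

Kr-84: Σm = 36(1.00728) + 48(1.0086649) = 84.6779952 u; Δm = 0.7862452 u; E_B = 732.38 MeV; E_B/A = 8.719 MeV
Ba-138: Σm = 56(1.00728) + 82(1.0086649) = 139.1182018 u; Δm = 1.2436748 u; E_B = 1158.47 MeV; E_B/A = 8.3947 MeV
Kr-84 has the higher binding energy per nucleon, so it is the more tightly bound nucleus.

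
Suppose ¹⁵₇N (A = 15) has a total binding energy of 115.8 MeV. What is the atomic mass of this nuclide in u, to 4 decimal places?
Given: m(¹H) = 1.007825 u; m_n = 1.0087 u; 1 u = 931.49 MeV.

15.0001 u

Mass defect = 115.8 MeV / (931.49 MeV/u) = 0.124317 u
Constituent mass = 7(1.007825) + 8(1.0087) = 15.124375 u
Atomic mass = 15.124375 − 0.124317 = 15.000058 u ≈ 15.0001 u (to 4 decimal places)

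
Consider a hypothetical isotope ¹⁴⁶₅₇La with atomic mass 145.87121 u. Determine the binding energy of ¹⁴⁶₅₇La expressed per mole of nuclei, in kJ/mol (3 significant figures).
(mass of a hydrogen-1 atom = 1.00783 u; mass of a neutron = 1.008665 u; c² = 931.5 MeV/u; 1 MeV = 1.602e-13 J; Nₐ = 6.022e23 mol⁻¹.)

Z = 57, so N = A − Z = 146 − 57 = 89.
Total constituent mass: 57 × 1.00783 + 89 × 1.008665 = 147.217495 u
Mass defect Δm = 147.217495 − 145.87121 = 1.346285 u
Binding energy = Δm·c² = 1.346285 × 931.5 MeV/u = 1254.06 MeV
Per nucleus in joules: 1254.06 MeV × 1.602e-13 J/MeV = 2.0090e-10 J
Per mole: 2.0090e-10 J × 6.022e23 mol⁻¹ = 1.2098e+14 J/mol

1.21e+11 kJ/mol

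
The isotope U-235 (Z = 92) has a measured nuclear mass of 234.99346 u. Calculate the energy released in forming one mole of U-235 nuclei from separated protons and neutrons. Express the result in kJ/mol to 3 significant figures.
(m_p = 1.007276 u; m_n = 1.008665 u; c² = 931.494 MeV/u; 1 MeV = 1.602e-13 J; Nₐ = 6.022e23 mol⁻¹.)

1.72e+11 kJ/mol

Total constituent mass: 92 × 1.007276 + 143 × 1.008665 = 236.908487 u
Δm = 236.908487 − 234.99346 = 1.915027 u
E_B = 1.915027 × 931.494 = 1783.84 MeV
Per nucleus in joules: 1783.84 MeV × 1.602e-13 J/MeV = 2.8577e-10 J
Per mole: 2.8577e-10 J × 6.022e23 mol⁻¹ = 1.7209e+14 J/mol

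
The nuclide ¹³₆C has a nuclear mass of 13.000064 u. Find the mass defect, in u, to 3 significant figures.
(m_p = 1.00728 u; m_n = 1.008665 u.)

0.104 u

Mass of separated nucleons = 6(1.00728) + 7(1.008665) = 6.04368 + 7.060655 = 13.104335 u
Δm = 13.104335 − 13.000064 = 0.104271 u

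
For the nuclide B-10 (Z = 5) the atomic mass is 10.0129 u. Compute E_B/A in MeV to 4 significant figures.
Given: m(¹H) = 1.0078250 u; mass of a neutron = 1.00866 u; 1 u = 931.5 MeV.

6.476 MeV/nucleon

Z = 5, so N = A − Z = 10 − 5 = 5.
Σm = 5·m(¹H) + 5·m_n = 5.0391250 + 5.04330 = 10.0824250 u
The mass defect is 10.0824250 − 10.0129 = 0.0695250 u.
Converting to energy: 0.0695250 u × 931.5 MeV/u = 64.7625 MeV
Dividing by A = 10 gives 6.476 MeV per nucleon.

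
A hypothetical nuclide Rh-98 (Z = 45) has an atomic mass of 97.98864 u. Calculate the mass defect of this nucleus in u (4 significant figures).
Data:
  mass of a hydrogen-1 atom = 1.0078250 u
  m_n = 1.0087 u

Σm = 45·m(¹H) + 53·m_n = 45.3521250 + 53.4611 = 98.8132250 u
The mass defect is 98.8132250 − 97.98864 = 0.8245850 u.

0.8246 u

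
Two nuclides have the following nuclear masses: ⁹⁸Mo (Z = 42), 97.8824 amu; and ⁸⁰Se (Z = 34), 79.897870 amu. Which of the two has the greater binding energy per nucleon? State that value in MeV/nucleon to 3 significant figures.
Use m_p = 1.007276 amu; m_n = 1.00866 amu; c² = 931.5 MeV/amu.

⁹⁸Mo: Σm = 42(1.007276) + 56(1.00866) = 98.790552 amu; Δm = 0.908152 amu; E_B = 845.94 MeV; E_B/A = 8.632 MeV
⁸⁰Se: Σm = 34(1.007276) + 46(1.00866) = 80.645744 amu; Δm = 0.747874 amu; E_B = 696.64 MeV; E_B/A = 8.708 MeV
⁸⁰Se has the higher binding energy per nucleon, so it is the more tightly bound nucleus.

⁸⁰Se; 8.71 MeV/nucleon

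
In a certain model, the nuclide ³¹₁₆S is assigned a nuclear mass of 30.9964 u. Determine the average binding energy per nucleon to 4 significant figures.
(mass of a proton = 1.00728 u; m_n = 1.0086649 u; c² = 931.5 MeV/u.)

7.514 MeV/nucleon

Mass of separated nucleons = 16(1.00728) + 15(1.0086649) = 16.11648 + 15.1299735 = 31.2464535 u
The mass defect is 31.2464535 − 30.9964 = 0.2500535 u.
E_B = 0.2500535 × 931.5 = 232.925 MeV
Per nucleon: 232.925 / 31 = 7.514 MeV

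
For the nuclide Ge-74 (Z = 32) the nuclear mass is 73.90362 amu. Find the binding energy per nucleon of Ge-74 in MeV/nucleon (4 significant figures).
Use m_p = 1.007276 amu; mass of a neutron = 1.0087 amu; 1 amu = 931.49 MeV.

8.744 MeV/nucleon

Σm = 32·m_p + 42·m_n = 32.232832 + 42.3654 = 74.598232 amu
The mass defect is 74.598232 − 73.90362 = 0.694612 amu.
Converting to energy: 0.694612 amu × 931.49 MeV/amu = 647.024 MeV
Per nucleon: 647.024 / 74 = 8.744 MeV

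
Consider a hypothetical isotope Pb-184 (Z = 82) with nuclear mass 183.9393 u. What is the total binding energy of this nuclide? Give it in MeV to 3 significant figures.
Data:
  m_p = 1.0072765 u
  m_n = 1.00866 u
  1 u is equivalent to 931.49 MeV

The nucleus contains 82 protons and 184 − 82 = 102 neutrons.
Mass of separated nucleons = 82(1.0072765) + 102(1.00866) = 82.5966730 + 102.88332 = 185.4799930 u
The mass defect is 185.4799930 − 183.9393 = 1.5406930 u.
E_B = 1.5406930 × 931.49 = 1435.14 MeV

1440 MeV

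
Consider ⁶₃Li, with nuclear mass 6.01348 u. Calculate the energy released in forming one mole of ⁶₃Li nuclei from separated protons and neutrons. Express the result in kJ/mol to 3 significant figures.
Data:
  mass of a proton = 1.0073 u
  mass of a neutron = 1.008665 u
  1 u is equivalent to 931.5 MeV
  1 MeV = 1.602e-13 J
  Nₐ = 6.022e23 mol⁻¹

Total constituent mass: 3 × 1.0073 + 3 × 1.008665 = 6.047895 u
The mass defect is 6.047895 − 6.01348 = 0.034415 u.
Binding energy = Δm·c² = 0.034415 × 931.5 MeV/u = 32.0576 MeV
Per nucleus in joules: 32.0576 MeV × 1.602e-13 J/MeV = 5.1356e-12 J
Per mole: 5.1356e-12 J × 6.022e23 mol⁻¹ = 3.0927e+12 J/mol

3.09e+09 kJ/mol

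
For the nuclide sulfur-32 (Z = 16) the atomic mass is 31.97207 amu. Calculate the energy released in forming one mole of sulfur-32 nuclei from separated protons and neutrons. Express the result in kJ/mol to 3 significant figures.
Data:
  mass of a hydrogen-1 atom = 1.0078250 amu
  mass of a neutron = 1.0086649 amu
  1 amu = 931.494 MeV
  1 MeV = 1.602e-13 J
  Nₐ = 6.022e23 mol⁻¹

2.62e+10 kJ/mol

Z = 16, so N = A − Z = 32 − 16 = 16.
Σm = 16·m(¹H) + 16·m_n = 16.1252000 + 16.1386384 = 32.2638384 amu
The mass defect is 32.2638384 − 31.97207 = 0.2917684 amu.
Converting to energy: 0.2917684 amu × 931.494 MeV/amu = 271.781 MeV
Per nucleus in joules: 271.781 MeV × 1.602e-13 J/MeV = 4.3539e-11 J
Per mole: 4.3539e-11 J × 6.022e23 mol⁻¹ = 2.6219e+13 J/mol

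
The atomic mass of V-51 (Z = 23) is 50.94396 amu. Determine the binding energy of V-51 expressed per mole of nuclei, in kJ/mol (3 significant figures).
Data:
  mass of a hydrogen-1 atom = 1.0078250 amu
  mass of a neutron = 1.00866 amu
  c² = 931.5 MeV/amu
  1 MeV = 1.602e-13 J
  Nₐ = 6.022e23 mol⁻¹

Total constituent mass: 23 × 1.0078250 + 28 × 1.00866 = 51.4224550 amu
Mass defect Δm = 51.4224550 − 50.94396 = 0.4784950 amu
Converting to energy: 0.4784950 amu × 931.5 MeV/amu = 445.718 MeV
Per nucleus in joules: 445.718 MeV × 1.602e-13 J/MeV = 7.1404e-11 J
Per mole: 7.1404e-11 J × 6.022e23 mol⁻¹ = 4.2999e+13 J/mol

4.30e+10 kJ/mol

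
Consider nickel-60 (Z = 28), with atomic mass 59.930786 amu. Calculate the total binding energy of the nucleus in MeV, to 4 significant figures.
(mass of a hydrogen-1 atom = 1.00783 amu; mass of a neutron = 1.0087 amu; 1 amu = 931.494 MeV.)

Z = 28, so N = A − Z = 60 − 28 = 32.
Σm = 28·m(¹H) + 32·m_n = 28.21924 + 32.2784 = 60.49764 amu
Δm = 60.49764 − 59.930786 = 0.566854 amu
Binding energy = Δm·c² = 0.566854 × 931.494 MeV/amu = 528.021 MeV

528.0 MeV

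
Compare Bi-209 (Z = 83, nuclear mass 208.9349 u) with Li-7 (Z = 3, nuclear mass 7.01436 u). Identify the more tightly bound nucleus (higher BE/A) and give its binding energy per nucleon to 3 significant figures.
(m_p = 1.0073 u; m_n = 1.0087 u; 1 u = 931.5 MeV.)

Bi-209: Σm = 83(1.0073) + 126(1.0087) = 210.7021 u; Δm = 1.7672 u; E_B = 1646.1 MeV; E_B/A = 7.876 MeV
Li-7: Σm = 3(1.0073) + 4(1.0087) = 7.0567 u; Δm = 0.04234 u; E_B = 39.440 MeV; E_B/A = 5.634 MeV
Bi-209 has the higher binding energy per nucleon, so it is the more tightly bound nucleus.

Bi-209; 7.88 MeV/nucleon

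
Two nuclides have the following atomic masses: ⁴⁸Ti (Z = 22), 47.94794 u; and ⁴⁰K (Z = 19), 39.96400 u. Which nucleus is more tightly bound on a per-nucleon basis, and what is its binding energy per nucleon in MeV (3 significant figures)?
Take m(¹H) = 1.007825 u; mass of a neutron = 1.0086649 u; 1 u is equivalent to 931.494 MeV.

⁴⁸Ti; 8.72 MeV/nucleon

⁴⁸Ti: Σm = 22(1.007825) + 26(1.0086649) = 48.3974374 u; Δm = 0.4494974 u; E_B = 418.70 MeV; E_B/A = 8.723 MeV
⁴⁰K: Σm = 19(1.007825) + 21(1.0086649) = 40.3306379 u; Δm = 0.3666379 u; E_B = 341.52 MeV; E_B/A = 8.538 MeV
⁴⁸Ti has the higher binding energy per nucleon, so it is the more tightly bound nucleus.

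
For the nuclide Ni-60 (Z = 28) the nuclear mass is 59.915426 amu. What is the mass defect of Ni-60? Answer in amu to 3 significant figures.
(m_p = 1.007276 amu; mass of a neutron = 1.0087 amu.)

0.567 amu

Z = 28, so N = A − Z = 60 − 28 = 32.
Mass of separated nucleons = 28(1.007276) + 32(1.0087) = 28.203728 + 32.2784 = 60.482128 amu
The mass defect is 60.482128 − 59.915426 = 0.566702 amu.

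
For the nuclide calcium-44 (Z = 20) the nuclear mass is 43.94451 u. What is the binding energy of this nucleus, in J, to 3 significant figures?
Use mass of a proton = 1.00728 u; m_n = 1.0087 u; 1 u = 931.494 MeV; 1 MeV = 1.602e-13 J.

6.12e-11 J

Z = 20, so N = A − Z = 44 − 20 = 24.
Mass of separated nucleons = 20(1.00728) + 24(1.0087) = 20.14560 + 24.2088 = 44.35440 u
Δm = 44.35440 − 43.94451 = 0.40989 u
Binding energy = Δm·c² = 0.40989 × 931.494 MeV/u = 381.810 MeV
In joules: 381.810 MeV × 1.602e-13 J/MeV = 6.1166e-11 J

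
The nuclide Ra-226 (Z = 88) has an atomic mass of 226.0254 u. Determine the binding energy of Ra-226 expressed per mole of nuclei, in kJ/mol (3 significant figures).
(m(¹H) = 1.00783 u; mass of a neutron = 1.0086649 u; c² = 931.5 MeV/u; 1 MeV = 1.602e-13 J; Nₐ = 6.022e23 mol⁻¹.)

1.67e+11 kJ/mol

The nucleus contains 88 protons and 226 − 88 = 138 neutrons.
Total constituent mass: 88 × 1.00783 + 138 × 1.0086649 = 227.8847962 u
The mass defect is 227.8847962 − 226.0254 = 1.8593962 u.
E_B = 1.8593962 × 931.5 = 1732.03 MeV
Per nucleus in joules: 1732.03 MeV × 1.602e-13 J/MeV = 2.7747e-10 J
Per mole: 2.7747e-10 J × 6.022e23 mol⁻¹ = 1.6709e+14 J/mol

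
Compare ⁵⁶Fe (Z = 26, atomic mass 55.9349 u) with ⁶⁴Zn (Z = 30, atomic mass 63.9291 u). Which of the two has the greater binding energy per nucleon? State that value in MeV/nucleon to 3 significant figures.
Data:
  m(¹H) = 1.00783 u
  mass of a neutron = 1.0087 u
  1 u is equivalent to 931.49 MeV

⁵⁶Fe: Σm = 26(1.00783) + 30(1.0087) = 56.46458 u; Δm = 0.52968 u; E_B = 493.39 MeV; E_B/A = 8.811 MeV
⁶⁴Zn: Σm = 30(1.00783) + 34(1.0087) = 64.53070 u; Δm = 0.60160 u; E_B = 560.38 MeV; E_B/A = 8.756 MeV
⁵⁶Fe has the higher binding energy per nucleon, so it is the more tightly bound nucleus.

⁵⁶Fe; 8.81 MeV/nucleon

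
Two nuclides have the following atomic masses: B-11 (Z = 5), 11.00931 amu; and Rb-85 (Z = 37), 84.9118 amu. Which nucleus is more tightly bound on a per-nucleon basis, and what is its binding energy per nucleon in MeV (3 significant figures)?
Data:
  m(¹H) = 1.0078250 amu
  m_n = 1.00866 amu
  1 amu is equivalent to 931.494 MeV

Rb-85; 8.69 MeV/nucleon

B-11: Σm = 5(1.0078250) + 6(1.00866) = 11.0910850 amu; Δm = 0.0817750 amu; E_B = 76.173 MeV; E_B/A = 6.9248 MeV
Rb-85: Σm = 37(1.0078250) + 48(1.00866) = 85.7052050 amu; Δm = 0.7934050 amu; E_B = 739.05 MeV; E_B/A = 8.6947 MeV
Rb-85 has the higher binding energy per nucleon, so it is the more tightly bound nucleus.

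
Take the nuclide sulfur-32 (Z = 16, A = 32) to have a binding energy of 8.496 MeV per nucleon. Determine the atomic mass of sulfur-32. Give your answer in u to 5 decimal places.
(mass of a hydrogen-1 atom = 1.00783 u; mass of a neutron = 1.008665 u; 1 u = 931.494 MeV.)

Total binding energy = 32 × 8.496 = 271.872 MeV
Mass defect = 271.872 MeV / (931.494 MeV/u) = 0.2918666 u
Constituent mass = 16(1.00783) + 16(1.008665) = 32.263920 u
Atomic mass = 32.263920 − 0.2918666 = 31.9720534 u ≈ 31.97205 u (to 5 decimal places)

31.97205 u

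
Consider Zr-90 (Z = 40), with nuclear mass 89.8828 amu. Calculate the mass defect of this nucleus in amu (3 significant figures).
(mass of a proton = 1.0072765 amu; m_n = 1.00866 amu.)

0.841 amu

The nucleus contains 40 protons and 90 − 40 = 50 neutrons.
Total constituent mass: 40 × 1.0072765 + 50 × 1.00866 = 90.7240600 amu
The mass defect is 90.7240600 − 89.8828 = 0.8412600 amu.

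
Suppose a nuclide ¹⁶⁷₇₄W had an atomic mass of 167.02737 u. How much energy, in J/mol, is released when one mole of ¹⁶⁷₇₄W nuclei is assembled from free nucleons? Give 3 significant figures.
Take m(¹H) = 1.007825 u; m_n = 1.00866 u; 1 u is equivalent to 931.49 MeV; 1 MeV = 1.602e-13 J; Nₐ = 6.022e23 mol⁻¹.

1.22e+14 J/mol

The nucleus contains 74 protons and 167 − 74 = 93 neutrons.
Total constituent mass: 74 × 1.007825 + 93 × 1.00866 = 168.384430 u
The mass defect is 168.384430 − 167.02737 = 1.357060 u.
Binding energy = Δm·c² = 1.357060 × 931.49 MeV/u = 1264.09 MeV
Per nucleus in joules: 1264.09 MeV × 1.602e-13 J/MeV = 2.0251e-10 J
Per mole: 2.0251e-10 J × 6.022e23 mol⁻¹ = 1.2195e+14 J/mol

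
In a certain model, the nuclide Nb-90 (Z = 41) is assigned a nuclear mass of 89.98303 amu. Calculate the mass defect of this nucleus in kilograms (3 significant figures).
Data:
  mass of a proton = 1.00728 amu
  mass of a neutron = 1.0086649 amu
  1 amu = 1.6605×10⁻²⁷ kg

Z = 41, so N = A − Z = 90 − 41 = 49.
Σm = 41·m_p + 49·m_n = 41.29848 + 49.4245801 = 90.7230601 amu
Mass defect Δm = 90.7230601 − 89.98303 = 0.7400301 amu
In SI units: 0.7400301 amu × 1.6605×10⁻²⁷ kg/amu = 1.2288e-27 kg

1.23e-27 kg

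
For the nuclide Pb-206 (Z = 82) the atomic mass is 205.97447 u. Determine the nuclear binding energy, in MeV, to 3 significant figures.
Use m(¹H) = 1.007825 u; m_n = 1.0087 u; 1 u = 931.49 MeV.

1630 MeV

Mass of separated nucleons = 82(1.007825) + 124(1.0087) = 82.641650 + 125.0788 = 207.720450 u
Mass defect Δm = 207.720450 − 205.97447 = 1.745980 u
Binding energy = Δm·c² = 1.745980 × 931.49 MeV/u = 1626.36 MeV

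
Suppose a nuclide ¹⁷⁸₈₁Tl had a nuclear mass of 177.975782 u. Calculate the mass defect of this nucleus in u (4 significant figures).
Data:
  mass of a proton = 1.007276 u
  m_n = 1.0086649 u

The nucleus contains 81 protons and 178 − 81 = 97 neutrons.
Mass of separated nucleons = 81(1.007276) + 97(1.0086649) = 81.589356 + 97.8404953 = 179.4298513 u
Mass defect Δm = 179.4298513 − 177.975782 = 1.4540693 u

1.454 u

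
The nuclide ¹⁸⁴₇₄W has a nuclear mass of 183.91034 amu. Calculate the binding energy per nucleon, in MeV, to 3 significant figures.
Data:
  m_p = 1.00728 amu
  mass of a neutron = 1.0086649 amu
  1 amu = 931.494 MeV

8.01 MeV/nucleon

Z = 74, so N = A − Z = 184 − 74 = 110.
Mass of separated nucleons = 74(1.00728) + 110(1.0086649) = 74.53872 + 110.9531390 = 185.4918590 amu
Mass defect Δm = 185.4918590 − 183.91034 = 1.5815190 amu
E_B = 1.5815190 × 931.494 = 1473.18 MeV
BE/A = 1473.18 MeV / 184 = 8.006 MeV/nucleon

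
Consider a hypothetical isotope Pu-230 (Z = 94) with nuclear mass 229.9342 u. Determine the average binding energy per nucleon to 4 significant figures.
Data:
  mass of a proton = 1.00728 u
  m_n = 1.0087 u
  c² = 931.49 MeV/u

Σm = 94·m_p + 136·m_n = 94.68432 + 137.1832 = 231.86752 u
Mass defect Δm = 231.86752 − 229.9342 = 1.93332 u
Converting to energy: 1.93332 u × 931.49 MeV/u = 1800.87 MeV
Per nucleon: 1800.87 / 230 = 7.830 MeV

7.830 MeV/nucleon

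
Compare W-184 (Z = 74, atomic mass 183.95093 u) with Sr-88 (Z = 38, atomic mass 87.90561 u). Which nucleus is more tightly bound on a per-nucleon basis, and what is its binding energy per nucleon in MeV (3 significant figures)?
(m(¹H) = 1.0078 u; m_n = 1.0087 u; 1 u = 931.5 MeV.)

Sr-88; 8.74 MeV/nucleon

W-184: Σm = 74(1.0078) + 110(1.0087) = 185.5342 u; Δm = 1.58327 u; E_B = 1474.8 MeV; E_B/A = 8.015 MeV
Sr-88: Σm = 38(1.0078) + 50(1.0087) = 88.7314 u; Δm = 0.82579 u; E_B = 769.22 MeV; E_B/A = 8.741 MeV
Sr-88 has the higher binding energy per nucleon, so it is the more tightly bound nucleus.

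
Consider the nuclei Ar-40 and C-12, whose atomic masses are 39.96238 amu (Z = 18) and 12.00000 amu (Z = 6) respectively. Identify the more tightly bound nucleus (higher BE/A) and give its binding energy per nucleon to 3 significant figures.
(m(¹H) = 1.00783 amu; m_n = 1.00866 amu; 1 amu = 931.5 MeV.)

Ar-40: Σm = 18(1.00783) + 22(1.00866) = 40.33146 amu; Δm = 0.36908 amu; E_B = 343.798 MeV; E_B/A = 8.59495 MeV
C-12: Σm = 6(1.00783) + 6(1.00866) = 12.09894 amu; Δm = 0.09894 amu; E_B = 92.163 MeV; E_B/A = 7.680 MeV
Ar-40 has the higher binding energy per nucleon, so it is the more tightly bound nucleus.

Ar-40; 8.59 MeV/nucleon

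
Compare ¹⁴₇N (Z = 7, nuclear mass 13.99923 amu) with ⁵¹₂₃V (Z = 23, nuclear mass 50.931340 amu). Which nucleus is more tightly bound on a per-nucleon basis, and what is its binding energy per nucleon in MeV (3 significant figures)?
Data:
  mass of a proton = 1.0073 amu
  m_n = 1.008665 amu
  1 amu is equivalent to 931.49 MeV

¹⁴₇N: Σm = 7(1.0073) + 7(1.008665) = 14.111755 amu; Δm = 0.112525 amu; E_B = 104.82 MeV; E_B/A = 7.487 MeV
⁵¹₂₃V: Σm = 23(1.0073) + 28(1.008665) = 51.410520 amu; Δm = 0.479180 amu; E_B = 446.35 MeV; E_B/A = 8.752 MeV
⁵¹₂₃V has the higher binding energy per nucleon, so it is the more tightly bound nucleus.

⁵¹₂₃V; 8.75 MeV/nucleon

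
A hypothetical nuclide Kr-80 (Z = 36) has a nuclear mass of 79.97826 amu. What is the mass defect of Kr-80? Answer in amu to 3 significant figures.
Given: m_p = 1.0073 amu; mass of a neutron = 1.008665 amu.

0.666 amu

Mass of separated nucleons = 36(1.0073) + 44(1.008665) = 36.2628 + 44.381260 = 80.644060 amu
The mass defect is 80.644060 − 79.97826 = 0.665800 amu.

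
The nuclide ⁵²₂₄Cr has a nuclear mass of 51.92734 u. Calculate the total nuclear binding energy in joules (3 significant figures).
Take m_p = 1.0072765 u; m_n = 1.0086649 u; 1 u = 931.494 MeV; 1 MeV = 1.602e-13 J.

7.31e-11 J

Z = 24, so N = A − Z = 52 − 24 = 28.
Σm = 24·m_p + 28·m_n = 24.1746360 + 28.2426172 = 52.4172532 u
Δm = 52.4172532 − 51.92734 = 0.4899132 u
Binding energy = Δm·c² = 0.4899132 × 931.494 MeV/u = 456.351 MeV
In joules: 456.351 MeV × 1.602e-13 J/MeV = 7.3107e-11 J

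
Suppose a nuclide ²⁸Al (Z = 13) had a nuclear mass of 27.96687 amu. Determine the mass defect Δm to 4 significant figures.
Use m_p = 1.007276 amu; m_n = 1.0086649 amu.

Z = 13, so N = A − Z = 28 − 13 = 15.
Total constituent mass: 13 × 1.007276 + 15 × 1.0086649 = 28.2245615 amu
Mass defect Δm = 28.2245615 − 27.96687 = 0.2576915 amu

0.2577 amu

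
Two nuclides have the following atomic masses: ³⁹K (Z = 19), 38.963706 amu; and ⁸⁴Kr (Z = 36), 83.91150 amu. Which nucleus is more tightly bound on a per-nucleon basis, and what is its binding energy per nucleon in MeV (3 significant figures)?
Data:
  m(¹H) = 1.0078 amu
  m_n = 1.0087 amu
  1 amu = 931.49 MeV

⁸⁴Kr; 8.73 MeV/nucleon

³⁹K: Σm = 19(1.0078) + 20(1.0087) = 39.3222 amu; Δm = 0.358494 amu; E_B = 333.93 MeV; E_B/A = 8.562 MeV
⁸⁴Kr: Σm = 36(1.0078) + 48(1.0087) = 84.6984 amu; Δm = 0.78690 amu; E_B = 732.99 MeV; E_B/A = 8.726 MeV
⁸⁴Kr has the higher binding energy per nucleon, so it is the more tightly bound nucleus.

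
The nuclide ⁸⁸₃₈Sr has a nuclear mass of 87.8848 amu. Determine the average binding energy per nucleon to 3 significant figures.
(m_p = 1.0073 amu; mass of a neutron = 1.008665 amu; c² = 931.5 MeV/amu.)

Mass of separated nucleons = 38(1.0073) + 50(1.008665) = 38.2774 + 50.433250 = 88.710650 amu
The mass defect is 88.710650 − 87.8848 = 0.825850 amu.
Converting to energy: 0.825850 amu × 931.5 MeV/amu = 769.279 MeV
Dividing by A = 88 gives 8.742 MeV per nucleon.

8.74 MeV/nucleon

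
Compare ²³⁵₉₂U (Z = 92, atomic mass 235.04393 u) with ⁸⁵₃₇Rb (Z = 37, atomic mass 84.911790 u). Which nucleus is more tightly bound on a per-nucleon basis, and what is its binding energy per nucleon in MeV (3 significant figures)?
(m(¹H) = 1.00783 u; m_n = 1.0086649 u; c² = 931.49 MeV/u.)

⁸⁵₃₇Rb; 8.70 MeV/nucleon

²³⁵₉₂U: Σm = 92(1.00783) + 143(1.0086649) = 236.9594407 u; Δm = 1.9155107 u; E_B = 1784.3 MeV; E_B/A = 7.593 MeV
⁸⁵₃₇Rb: Σm = 37(1.00783) + 48(1.0086649) = 85.7056252 u; Δm = 0.7938352 u; E_B = 739.45 MeV; E_B/A = 8.699 MeV
⁸⁵₃₇Rb has the higher binding energy per nucleon, so it is the more tightly bound nucleus.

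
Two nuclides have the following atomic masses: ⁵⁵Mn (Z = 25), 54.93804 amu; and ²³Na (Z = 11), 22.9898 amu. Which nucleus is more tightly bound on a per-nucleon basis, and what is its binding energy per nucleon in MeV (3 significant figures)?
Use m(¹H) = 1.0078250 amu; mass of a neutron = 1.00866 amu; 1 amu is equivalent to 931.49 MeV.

⁵⁵Mn: Σm = 25(1.0078250) + 30(1.00866) = 55.4554250 amu; Δm = 0.5173850 amu; E_B = 481.94 MeV; E_B/A = 8.763 MeV
²³Na: Σm = 11(1.0078250) + 12(1.00866) = 23.1899950 amu; Δm = 0.2001950 amu; E_B = 186.48 MeV; E_B/A = 8.108 MeV
⁵⁵Mn has the higher binding energy per nucleon, so it is the more tightly bound nucleus.

⁵⁵Mn; 8.76 MeV/nucleon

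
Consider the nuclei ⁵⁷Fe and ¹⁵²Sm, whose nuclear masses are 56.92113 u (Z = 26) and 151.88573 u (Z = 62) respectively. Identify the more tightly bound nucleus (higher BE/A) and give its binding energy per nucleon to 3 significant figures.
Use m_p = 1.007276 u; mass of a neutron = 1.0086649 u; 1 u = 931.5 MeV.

⁵⁷Fe: Σm = 26(1.007276) + 31(1.0086649) = 57.4577879 u; Δm = 0.5366579 u; E_B = 499.90 MeV; E_B/A = 8.770 MeV
¹⁵²Sm: Σm = 62(1.007276) + 90(1.0086649) = 153.2309530 u; Δm = 1.3452230 u; E_B = 1253.1 MeV; E_B/A = 8.244 MeV
⁵⁷Fe has the higher binding energy per nucleon, so it is the more tightly bound nucleus.

⁵⁷Fe; 8.77 MeV/nucleon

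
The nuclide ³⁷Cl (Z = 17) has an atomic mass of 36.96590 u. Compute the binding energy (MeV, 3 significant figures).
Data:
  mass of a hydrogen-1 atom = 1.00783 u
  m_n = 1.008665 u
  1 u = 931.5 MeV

317 MeV

Σm = 17·m(¹H) + 20·m_n = 17.13311 + 20.173300 = 37.306410 u
Mass defect Δm = 37.306410 − 36.96590 = 0.340510 u
E_B = 0.340510 × 931.5 = 317.185 MeV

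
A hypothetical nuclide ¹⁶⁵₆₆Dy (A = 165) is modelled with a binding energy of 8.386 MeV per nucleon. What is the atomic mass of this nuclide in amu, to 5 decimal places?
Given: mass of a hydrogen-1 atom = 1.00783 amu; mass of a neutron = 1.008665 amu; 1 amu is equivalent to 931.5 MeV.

164.88917 amu

Total binding energy = 165 × 8.386 = 1383.690 MeV
Mass defect = 1383.690 MeV / (931.5 MeV/amu) = 1.4854428 amu
Constituent mass = 66(1.00783) + 99(1.008665) = 166.374615 amu
Atomic mass = 166.374615 − 1.4854428 = 164.8891722 amu ≈ 164.88917 amu (to 5 decimal places)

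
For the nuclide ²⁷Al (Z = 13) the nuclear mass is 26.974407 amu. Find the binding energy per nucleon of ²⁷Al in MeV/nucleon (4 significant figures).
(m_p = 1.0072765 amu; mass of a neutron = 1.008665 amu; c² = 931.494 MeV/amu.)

8.332 MeV/nucleon

Z = 13, so N = A − Z = 27 − 13 = 14.
Total constituent mass: 13 × 1.0072765 + 14 × 1.008665 = 27.2159045 amu
Mass defect Δm = 27.2159045 − 26.974407 = 0.2414975 amu
E_B = 0.2414975 × 931.494 = 224.953 MeV
BE/A = 224.953 MeV / 27 = 8.332 MeV/nucleon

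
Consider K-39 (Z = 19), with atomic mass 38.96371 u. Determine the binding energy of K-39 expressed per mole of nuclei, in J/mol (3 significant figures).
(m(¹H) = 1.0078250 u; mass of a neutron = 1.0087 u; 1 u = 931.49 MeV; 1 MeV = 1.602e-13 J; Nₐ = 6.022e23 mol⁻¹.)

3.23e+13 J/mol

With 19 protons and 20 neutrons (A = 39):
Mass of separated nucleons = 19(1.0078250) + 20(1.0087) = 19.1486750 + 20.1740 = 39.3226750 u
Δm = 39.3226750 − 38.96371 = 0.3589650 u
E_B = 0.3589650 × 931.49 = 334.372 MeV
Per nucleus in joules: 334.372 MeV × 1.602e-13 J/MeV = 5.3566e-11 J
Per mole: 5.3566e-11 J × 6.022e23 mol⁻¹ = 3.2257e+13 J/mol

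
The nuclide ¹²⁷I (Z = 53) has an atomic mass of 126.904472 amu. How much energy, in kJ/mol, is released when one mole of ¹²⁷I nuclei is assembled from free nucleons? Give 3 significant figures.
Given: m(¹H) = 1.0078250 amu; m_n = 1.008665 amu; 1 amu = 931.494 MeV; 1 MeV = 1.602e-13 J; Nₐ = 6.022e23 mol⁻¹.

Z = 53, so N = A − Z = 127 − 53 = 74.
Mass of separated nucleons = 53(1.0078250) + 74(1.008665) = 53.4147250 + 74.641210 = 128.0559350 amu
The mass defect is 128.0559350 − 126.904472 = 1.1514630 amu.
Binding energy = Δm·c² = 1.1514630 × 931.494 MeV/amu = 1072.58 MeV
Per nucleus in joules: 1072.58 MeV × 1.602e-13 J/MeV = 1.7183e-10 J
Per mole: 1.7183e-10 J × 6.022e23 mol⁻¹ = 1.0348e+14 J/mol

1.03e+11 kJ/mol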